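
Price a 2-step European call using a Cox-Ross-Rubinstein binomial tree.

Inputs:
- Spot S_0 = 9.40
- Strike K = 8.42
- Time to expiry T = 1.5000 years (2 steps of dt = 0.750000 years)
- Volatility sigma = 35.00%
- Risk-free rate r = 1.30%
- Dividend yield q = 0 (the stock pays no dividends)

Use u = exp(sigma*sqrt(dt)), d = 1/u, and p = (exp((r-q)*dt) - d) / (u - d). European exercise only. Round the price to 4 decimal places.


dt = T/N = 0.750000
u = exp(sigma*sqrt(dt)) = 1.354062; d = 1/u = 0.738519
p = (exp((r-q)*dt) - d) / (u - d) = 0.440715
Discount per step: exp(-r*dt) = 0.990297
Stock lattice S(k, i) with i counting down-moves:
  k=0: S(0,0) = 9.4000
  k=1: S(1,0) = 12.7282; S(1,1) = 6.9421
  k=2: S(2,0) = 17.2347; S(2,1) = 9.4000; S(2,2) = 5.1269
Terminal payoffs V(N, i) = max(S_T - K, 0):
  V(2,0) = 8.814746; V(2,1) = 0.980000; V(2,2) = 0.000000
Backward induction: V(k, i) = exp(-r*dt) * [p * V(k+1, i) + (1-p) * V(k+1, i+1)].
  V(1,0) = exp(-r*dt) * [p*8.814746 + (1-p)*0.980000] = 4.389878
  V(1,1) = exp(-r*dt) * [p*0.980000 + (1-p)*0.000000] = 0.427710
  V(0,0) = exp(-r*dt) * [p*4.389878 + (1-p)*0.427710] = 2.152804

Answer: Price = V(0,0) = 2.1528


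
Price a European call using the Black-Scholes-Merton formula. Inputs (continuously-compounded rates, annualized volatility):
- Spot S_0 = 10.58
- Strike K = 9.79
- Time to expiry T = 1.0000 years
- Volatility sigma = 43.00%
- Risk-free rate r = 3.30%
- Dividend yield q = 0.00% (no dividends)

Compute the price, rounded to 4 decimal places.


d1 = (ln(S/K) + (r - q + 0.5*sigma^2) * T) / (sigma * sqrt(T)) = 0.47221853
d2 = d1 - sigma * sqrt(T) = 0.04221853
exp(-rT) = 0.96753856; exp(-qT) = 1.00000000
C = S_0 * exp(-qT) * N(d1) - K * exp(-rT) * N(d2)
N(d1) = 0.68161459; N(d2) = 0.51683776
C = 10.5800 * 1.00000000 * 0.68161459 - 9.7900 * 0.96753856 * 0.51683776 = 2.3159

Answer: Price = 2.3159


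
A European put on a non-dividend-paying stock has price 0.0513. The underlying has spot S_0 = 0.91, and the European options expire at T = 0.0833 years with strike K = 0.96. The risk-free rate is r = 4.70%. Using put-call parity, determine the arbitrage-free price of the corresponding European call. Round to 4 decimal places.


Answer: Call price = 0.0051

Derivation:
Put-call parity: C - P = S_0 * exp(-qT) - K * exp(-rT).
S_0 * exp(-qT) = 0.9100 * 1.00000000 = 0.91000000
K * exp(-rT) = 0.9600 * 0.99609255 = 0.95624885
C = P + S*exp(-qT) - K*exp(-rT)
C = 0.0513 + 0.91000000 - 0.95624885 = 0.0051


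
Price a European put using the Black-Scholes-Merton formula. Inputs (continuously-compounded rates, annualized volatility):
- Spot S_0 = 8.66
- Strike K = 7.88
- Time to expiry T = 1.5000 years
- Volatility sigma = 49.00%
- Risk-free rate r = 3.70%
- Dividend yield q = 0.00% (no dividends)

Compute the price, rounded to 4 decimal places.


d1 = (ln(S/K) + (r - q + 0.5*sigma^2) * T) / (sigma * sqrt(T)) = 0.54982183
d2 = d1 - sigma * sqrt(T) = -0.05030316
exp(-rT) = 0.94601202; exp(-qT) = 1.00000000
P = K * exp(-rT) * N(-d2) - S_0 * exp(-qT) * N(-d1)
N(-d1) = 0.29122079; N(-d2) = 0.52005960
P = 7.8800 * 0.94601202 * 0.52005960 - 8.6600 * 1.00000000 * 0.29122079 = 1.3549

Answer: Price = 1.3549


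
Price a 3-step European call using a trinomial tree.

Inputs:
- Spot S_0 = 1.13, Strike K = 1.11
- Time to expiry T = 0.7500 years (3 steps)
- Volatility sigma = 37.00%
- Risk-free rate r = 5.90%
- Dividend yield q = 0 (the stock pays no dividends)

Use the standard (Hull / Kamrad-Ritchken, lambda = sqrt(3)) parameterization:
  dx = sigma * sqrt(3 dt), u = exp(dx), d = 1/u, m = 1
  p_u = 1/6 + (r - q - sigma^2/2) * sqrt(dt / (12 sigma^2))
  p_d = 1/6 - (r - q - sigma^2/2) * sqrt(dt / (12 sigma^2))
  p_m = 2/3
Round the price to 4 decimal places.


dt = T/N = 0.250000; dx = sigma*sqrt(3*dt) = 0.320429
u = exp(dx) = 1.377719; d = 1/u = 0.725837
p_u = 0.162980, p_m = 0.666667, p_d = 0.170353
Discount per step: exp(-r*dt) = 0.985358
Stock lattice S(k, j) with j the centered position index:
  k=0: S(0,+0) = 1.1300
  k=1: S(1,-1) = 0.8202; S(1,+0) = 1.1300; S(1,+1) = 1.5568
  k=2: S(2,-2) = 0.5953; S(2,-1) = 0.8202; S(2,+0) = 1.1300; S(2,+1) = 1.5568; S(2,+2) = 2.1449
  k=3: S(3,-3) = 0.4321; S(3,-2) = 0.5953; S(3,-1) = 0.8202; S(3,+0) = 1.1300; S(3,+1) = 1.5568; S(3,+2) = 2.1449; S(3,+3) = 2.9550
Terminal payoffs V(N, j) = max(S_T - K, 0):
  V(3,-3) = 0.000000; V(3,-2) = 0.000000; V(3,-1) = 0.000000; V(3,+0) = 0.020000; V(3,+1) = 0.446823; V(3,+2) = 1.034865; V(3,+3) = 1.845021
Backward induction: V(k, j) = exp(-r*dt) * [p_u * V(k+1, j+1) + p_m * V(k+1, j) + p_d * V(k+1, j-1)]
  V(2,-2) = exp(-r*dt) * [p_u*0.000000 + p_m*0.000000 + p_d*0.000000] = 0.000000
  V(2,-1) = exp(-r*dt) * [p_u*0.020000 + p_m*0.000000 + p_d*0.000000] = 0.003212
  V(2,+0) = exp(-r*dt) * [p_u*0.446823 + p_m*0.020000 + p_d*0.000000] = 0.084895
  V(2,+1) = exp(-r*dt) * [p_u*1.034865 + p_m*0.446823 + p_d*0.020000] = 0.463070
  V(2,+2) = exp(-r*dt) * [p_u*1.845021 + p_m*1.034865 + p_d*0.446823] = 1.051111
  V(1,-1) = exp(-r*dt) * [p_u*0.084895 + p_m*0.003212 + p_d*0.000000] = 0.015744
  V(1,+0) = exp(-r*dt) * [p_u*0.463070 + p_m*0.084895 + p_d*0.003212] = 0.130673
  V(1,+1) = exp(-r*dt) * [p_u*1.051111 + p_m*0.463070 + p_d*0.084895] = 0.487246
  V(0,+0) = exp(-r*dt) * [p_u*0.487246 + p_m*0.130673 + p_d*0.015744] = 0.166732

Answer: Price = V(0,0) = 0.1667


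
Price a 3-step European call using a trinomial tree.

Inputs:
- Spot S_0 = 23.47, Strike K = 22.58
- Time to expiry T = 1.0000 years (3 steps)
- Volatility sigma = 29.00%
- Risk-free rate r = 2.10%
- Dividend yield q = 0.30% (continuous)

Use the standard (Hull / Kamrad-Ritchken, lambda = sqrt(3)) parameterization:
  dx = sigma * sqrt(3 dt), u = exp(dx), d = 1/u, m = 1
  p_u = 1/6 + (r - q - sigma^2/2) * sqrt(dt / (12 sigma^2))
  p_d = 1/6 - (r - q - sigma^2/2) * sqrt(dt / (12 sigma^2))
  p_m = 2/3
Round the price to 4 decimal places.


Answer: Price = V(0,0) = 3.2182

Derivation:
dt = T/N = 0.333333; dx = sigma*sqrt(3*dt) = 0.290000
u = exp(dx) = 1.336427; d = 1/u = 0.748264
p_u = 0.152845, p_m = 0.666667, p_d = 0.180489
Discount per step: exp(-r*dt) = 0.993024
Stock lattice S(k, j) with j the centered position index:
  k=0: S(0,+0) = 23.4700
  k=1: S(1,-1) = 17.5617; S(1,+0) = 23.4700; S(1,+1) = 31.3660
  k=2: S(2,-2) = 13.1408; S(2,-1) = 17.5617; S(2,+0) = 23.4700; S(2,+1) = 31.3660; S(2,+2) = 41.9183
  k=3: S(3,-3) = 9.8328; S(3,-2) = 13.1408; S(3,-1) = 17.5617; S(3,+0) = 23.4700; S(3,+1) = 31.3660; S(3,+2) = 41.9183; S(3,+3) = 56.0208
Terminal payoffs V(N, j) = max(S_T - K, 0):
  V(3,-3) = 0.000000; V(3,-2) = 0.000000; V(3,-1) = 0.000000; V(3,+0) = 0.890000; V(3,+1) = 8.785953; V(3,+2) = 19.338322; V(3,+3) = 33.440798
Backward induction: V(k, j) = exp(-r*dt) * [p_u * V(k+1, j+1) + p_m * V(k+1, j) + p_d * V(k+1, j-1)]
  V(2,-2) = exp(-r*dt) * [p_u*0.000000 + p_m*0.000000 + p_d*0.000000] = 0.000000
  V(2,-1) = exp(-r*dt) * [p_u*0.890000 + p_m*0.000000 + p_d*0.000000] = 0.135083
  V(2,+0) = exp(-r*dt) * [p_u*8.785953 + p_m*0.890000 + p_d*0.000000] = 1.922715
  V(2,+1) = exp(-r*dt) * [p_u*19.338322 + p_m*8.785953 + p_d*0.890000] = 8.911103
  V(2,+2) = exp(-r*dt) * [p_u*33.440798 + p_m*19.338322 + p_d*8.785953] = 19.452585
  V(1,-1) = exp(-r*dt) * [p_u*1.922715 + p_m*0.135083 + p_d*0.000000] = 0.381254
  V(1,+0) = exp(-r*dt) * [p_u*8.911103 + p_m*1.922715 + p_d*0.135083] = 2.649594
  V(1,+1) = exp(-r*dt) * [p_u*19.452585 + p_m*8.911103 + p_d*1.922715] = 9.196390
  V(0,+0) = exp(-r*dt) * [p_u*9.196390 + p_m*2.649594 + p_d*0.381254] = 3.218222


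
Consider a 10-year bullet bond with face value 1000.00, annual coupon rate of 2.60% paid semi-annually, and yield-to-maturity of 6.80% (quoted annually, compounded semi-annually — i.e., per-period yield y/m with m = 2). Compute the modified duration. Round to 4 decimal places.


Coupon per period c = face * coupon_rate / m = 13.000000
Periods per year m = 2; per-period yield y/m = 0.034000
Number of cashflows N = 20
Cashflows (t years, CF_t, discount factor 1/(1+y/m)^(m*t), PV):
  t = 0.5000: CF_t = 13.000000, DF = 0.967118, PV = 12.572534
  t = 1.0000: CF_t = 13.000000, DF = 0.935317, PV = 12.159124
  t = 1.5000: CF_t = 13.000000, DF = 0.904562, PV = 11.759307
  t = 2.0000: CF_t = 13.000000, DF = 0.874818, PV = 11.372638
  t = 2.5000: CF_t = 13.000000, DF = 0.846052, PV = 10.998682
  t = 3.0000: CF_t = 13.000000, DF = 0.818233, PV = 10.637024
  t = 3.5000: CF_t = 13.000000, DF = 0.791327, PV = 10.287257
  t = 4.0000: CF_t = 13.000000, DF = 0.765307, PV = 9.948991
  t = 4.5000: CF_t = 13.000000, DF = 0.740142, PV = 9.621848
  t = 5.0000: CF_t = 13.000000, DF = 0.715805, PV = 9.305463
  t = 5.5000: CF_t = 13.000000, DF = 0.692268, PV = 8.999480
  t = 6.0000: CF_t = 13.000000, DF = 0.669505, PV = 8.703559
  t = 6.5000: CF_t = 13.000000, DF = 0.647490, PV = 8.417369
  t = 7.0000: CF_t = 13.000000, DF = 0.626199, PV = 8.140589
  t = 7.5000: CF_t = 13.000000, DF = 0.605608, PV = 7.872910
  t = 8.0000: CF_t = 13.000000, DF = 0.585695, PV = 7.614033
  t = 8.5000: CF_t = 13.000000, DF = 0.566436, PV = 7.363668
  t = 9.0000: CF_t = 13.000000, DF = 0.547810, PV = 7.121536
  t = 9.5000: CF_t = 13.000000, DF = 0.529797, PV = 6.887365
  t = 10.0000: CF_t = 1013.000000, DF = 0.512377, PV = 519.037421
Price P = sum_t PV_t = 698.820796
First compute Macaulay numerator sum_t t * PV_t:
  t * PV_t at t = 0.5000: 6.286267
  t * PV_t at t = 1.0000: 12.159124
  t * PV_t at t = 1.5000: 17.638961
  t * PV_t at t = 2.0000: 22.745275
  t * PV_t at t = 2.5000: 27.496706
  t * PV_t at t = 3.0000: 31.911071
  t * PV_t at t = 3.5000: 36.005399
  t * PV_t at t = 4.0000: 39.795964
  t * PV_t at t = 4.5000: 43.298317
  t * PV_t at t = 5.0000: 46.527313
  t * PV_t at t = 5.5000: 49.497141
  t * PV_t at t = 6.0000: 52.221355
  t * PV_t at t = 6.5000: 54.712896
  t * PV_t at t = 7.0000: 56.984121
  t * PV_t at t = 7.5000: 59.046823
  t * PV_t at t = 8.0000: 60.912261
  t * PV_t at t = 8.5000: 62.591177
  t * PV_t at t = 9.0000: 64.093821
  t * PV_t at t = 9.5000: 65.429970
  t * PV_t at t = 10.0000: 5190.374209
Macaulay duration D = 5999.728170 / 698.820796 = 8.585503
Modified duration = D / (1 + y/m) = 8.585503 / (1 + 0.034000) = 8.303195

Answer: Modified duration = 8.3032


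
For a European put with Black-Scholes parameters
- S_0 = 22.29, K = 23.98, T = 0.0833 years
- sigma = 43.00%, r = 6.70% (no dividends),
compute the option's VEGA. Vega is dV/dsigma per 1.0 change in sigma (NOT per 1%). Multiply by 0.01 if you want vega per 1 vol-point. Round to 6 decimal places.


d1 = -0.4818467124; d2 = -0.6059521917
phi(d1) = 0.3552169106; exp(-qT) = 1.0000000000; exp(-rT) = 0.9944344454
Vega = S * exp(-qT) * phi(d1) * sqrt(T) = 22.2900 * 1.0000000000 * 0.3552169106 * 0.2886173938 = 2.285210

Answer: Vega = 2.285210


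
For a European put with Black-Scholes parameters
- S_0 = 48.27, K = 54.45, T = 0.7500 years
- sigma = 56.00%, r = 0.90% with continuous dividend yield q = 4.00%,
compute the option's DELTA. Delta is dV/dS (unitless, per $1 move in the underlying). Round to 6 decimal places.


d1 = -0.0538638928; d2 = -0.5388381189
phi(d1) = 0.3983639706; exp(-qT) = 0.9704455335; exp(-rT) = 0.9932727301
N(-d1) = 0.5214781979
Delta = -exp(-qT) * N(-d1) = -0.9704455335 * 0.5214781979 = -0.506066

Answer: Delta = -0.506066


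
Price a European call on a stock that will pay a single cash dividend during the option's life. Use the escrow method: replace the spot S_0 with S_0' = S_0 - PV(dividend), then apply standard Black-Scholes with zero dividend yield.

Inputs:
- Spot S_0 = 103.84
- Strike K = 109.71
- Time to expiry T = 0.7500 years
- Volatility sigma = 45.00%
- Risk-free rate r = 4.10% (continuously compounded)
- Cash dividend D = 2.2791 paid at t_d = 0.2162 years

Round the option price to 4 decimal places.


Answer: Price = 13.7731

Derivation:
PV(D) = D * exp(-r * t_d) = 2.2791 * 0.99117497 = 2.25898688
S_0' = S_0 - PV(D) = 103.8400 - 2.25898688 = 101.58101312
d1 = (ln(S_0'/K) + (r + sigma^2/2)*T) / (sigma*sqrt(T)) = 0.07621952
d2 = d1 - sigma*sqrt(T) = -0.31349191
exp(-rT) = 0.96971797
N(d1) = 0.53037777; N(d2) = 0.37695348
C = S_0' * N(d1) - K * exp(-rT) * N(d2) = 101.58101312 * 0.53037777 - 109.7100 * 0.96971797 * 0.37695348 = 13.7731


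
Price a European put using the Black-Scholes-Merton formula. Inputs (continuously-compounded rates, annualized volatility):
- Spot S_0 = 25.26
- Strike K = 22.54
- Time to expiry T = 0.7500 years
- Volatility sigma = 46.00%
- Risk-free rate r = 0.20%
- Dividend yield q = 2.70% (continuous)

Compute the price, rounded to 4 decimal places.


Answer: Price = 2.7115

Derivation:
d1 = (ln(S/K) + (r - q + 0.5*sigma^2) * T) / (sigma * sqrt(T)) = 0.43810997
d2 = d1 - sigma * sqrt(T) = 0.03973829
exp(-rT) = 0.99850112; exp(-qT) = 0.97995365
P = K * exp(-rT) * N(-d2) - S_0 * exp(-qT) * N(-d1)
N(-d1) = 0.33065328; N(-d2) = 0.48415089
P = 22.5400 * 0.99850112 * 0.48415089 - 25.2600 * 0.97995365 * 0.33065328 = 2.7115


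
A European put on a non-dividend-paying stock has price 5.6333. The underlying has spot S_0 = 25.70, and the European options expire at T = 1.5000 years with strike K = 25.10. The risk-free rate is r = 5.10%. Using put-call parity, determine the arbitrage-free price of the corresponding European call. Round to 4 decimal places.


Answer: Call price = 8.0818

Derivation:
Put-call parity: C - P = S_0 * exp(-qT) - K * exp(-rT).
S_0 * exp(-qT) = 25.7000 * 1.00000000 = 25.70000000
K * exp(-rT) = 25.1000 * 0.92635291 = 23.25145815
C = P + S*exp(-qT) - K*exp(-rT)
C = 5.6333 + 25.70000000 - 23.25145815 = 8.0818


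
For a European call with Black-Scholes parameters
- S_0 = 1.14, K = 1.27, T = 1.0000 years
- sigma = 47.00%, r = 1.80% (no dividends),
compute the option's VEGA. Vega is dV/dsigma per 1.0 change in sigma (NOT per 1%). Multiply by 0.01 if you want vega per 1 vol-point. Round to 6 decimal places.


Answer: Vega = 0.454363

Derivation:
d1 = 0.0435348126; d2 = -0.4264651874
phi(d1) = 0.3985644058; exp(-qT) = 1.0000000000; exp(-rT) = 0.9821610324
Vega = S * exp(-qT) * phi(d1) * sqrt(T) = 1.1400 * 1.0000000000 * 0.3985644058 * 1.0000000000 = 0.454363


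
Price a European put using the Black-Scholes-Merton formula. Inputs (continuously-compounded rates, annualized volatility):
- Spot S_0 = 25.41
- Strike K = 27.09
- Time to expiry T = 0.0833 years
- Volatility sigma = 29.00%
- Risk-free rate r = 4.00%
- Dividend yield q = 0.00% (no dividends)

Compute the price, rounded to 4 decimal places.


Answer: Price = 1.8899

Derivation:
d1 = (ln(S/K) + (r - q + 0.5*sigma^2) * T) / (sigma * sqrt(T)) = -0.68324668
d2 = d1 - sigma * sqrt(T) = -0.76694572
exp(-rT) = 0.99667354; exp(-qT) = 1.00000000
P = K * exp(-rT) * N(-d2) - S_0 * exp(-qT) * N(-d1)
N(-d1) = 0.75277451; N(-d2) = 0.77844311
P = 27.0900 * 0.99667354 * 0.77844311 - 25.4100 * 1.00000000 * 0.75277451 = 1.8899


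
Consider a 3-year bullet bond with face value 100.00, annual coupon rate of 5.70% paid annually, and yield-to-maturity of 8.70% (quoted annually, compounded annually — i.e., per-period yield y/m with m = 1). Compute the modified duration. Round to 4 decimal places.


Coupon per period c = face * coupon_rate / m = 5.700000
Periods per year m = 1; per-period yield y/m = 0.087000
Number of cashflows N = 3
Cashflows (t years, CF_t, discount factor 1/(1+y/m)^(m*t), PV):
  t = 1.0000: CF_t = 5.700000, DF = 0.919963, PV = 5.243790
  t = 2.0000: CF_t = 5.700000, DF = 0.846332, PV = 4.824094
  t = 3.0000: CF_t = 105.700000, DF = 0.778595, PV = 82.297446
Price P = sum_t PV_t = 92.365330
First compute Macaulay numerator sum_t t * PV_t:
  t * PV_t at t = 1.0000: 5.243790
  t * PV_t at t = 2.0000: 9.648188
  t * PV_t at t = 3.0000: 246.892337
Macaulay duration D = 261.784315 / 92.365330 = 2.834227
Modified duration = D / (1 + y/m) = 2.834227 / (1 + 0.087000) = 2.607385

Answer: Modified duration = 2.6074


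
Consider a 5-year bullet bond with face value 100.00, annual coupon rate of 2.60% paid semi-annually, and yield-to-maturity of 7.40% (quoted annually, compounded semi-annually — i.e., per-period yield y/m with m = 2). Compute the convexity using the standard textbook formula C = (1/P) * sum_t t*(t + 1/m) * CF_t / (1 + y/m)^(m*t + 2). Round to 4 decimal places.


Coupon per period c = face * coupon_rate / m = 1.300000
Periods per year m = 2; per-period yield y/m = 0.037000
Number of cashflows N = 10
Cashflows (t years, CF_t, discount factor 1/(1+y/m)^(m*t), PV):
  t = 0.5000: CF_t = 1.300000, DF = 0.964320, PV = 1.253616
  t = 1.0000: CF_t = 1.300000, DF = 0.929913, PV = 1.208887
  t = 1.5000: CF_t = 1.300000, DF = 0.896734, PV = 1.165754
  t = 2.0000: CF_t = 1.300000, DF = 0.864739, PV = 1.124161
  t = 2.5000: CF_t = 1.300000, DF = 0.833885, PV = 1.084051
  t = 3.0000: CF_t = 1.300000, DF = 0.804132, PV = 1.045372
  t = 3.5000: CF_t = 1.300000, DF = 0.775441, PV = 1.008073
  t = 4.0000: CF_t = 1.300000, DF = 0.747773, PV = 0.972105
  t = 4.5000: CF_t = 1.300000, DF = 0.721093, PV = 0.937421
  t = 5.0000: CF_t = 101.300000, DF = 0.695364, PV = 70.440411
Price P = sum_t PV_t = 80.239851
Convexity numerator sum_t t*(t + 1/m) * CF_t / (1+y/m)^(m*t + 2):
  t = 0.5000: term = 0.582877
  t = 1.0000: term = 1.686241
  t = 1.5000: term = 3.252152
  t = 2.0000: term = 5.226859
  t = 2.5000: term = 7.560549
  t = 3.0000: term = 10.207105
  t = 3.5000: term = 13.123890
  t = 4.0000: term = 16.271526
  t = 4.5000: term = 19.613701
  t = 5.0000: term = 1801.345681
Convexity = (1/P) * sum = 1878.870582 / 80.239851 = 23.415679

Answer: Convexity = 23.4157


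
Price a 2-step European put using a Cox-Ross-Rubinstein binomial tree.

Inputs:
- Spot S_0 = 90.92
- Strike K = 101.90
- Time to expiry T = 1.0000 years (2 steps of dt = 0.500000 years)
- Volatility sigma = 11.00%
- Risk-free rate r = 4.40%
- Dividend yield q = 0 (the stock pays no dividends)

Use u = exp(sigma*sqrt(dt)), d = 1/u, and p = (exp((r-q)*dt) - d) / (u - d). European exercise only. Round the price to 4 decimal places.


dt = T/N = 0.500000
u = exp(sigma*sqrt(dt)) = 1.080887; d = 1/u = 0.925166
p = (exp((r-q)*dt) - d) / (u - d) = 0.623409
Discount per step: exp(-r*dt) = 0.978240
Stock lattice S(k, i) with i counting down-moves:
  k=0: S(0,0) = 90.9200
  k=1: S(1,0) = 98.2742; S(1,1) = 84.1161
  k=2: S(2,0) = 106.2233; S(2,1) = 90.9200; S(2,2) = 77.8214
Terminal payoffs V(N, i) = max(K - S_T, 0):
  V(2,0) = 0.000000; V(2,1) = 10.980000; V(2,2) = 24.078596
Backward induction: V(k, i) = exp(-r*dt) * [p * V(k+1, i) + (1-p) * V(k+1, i+1)].
  V(1,0) = exp(-r*dt) * [p*0.000000 + (1-p)*10.980000] = 4.044996
  V(1,1) = exp(-r*dt) * [p*10.980000 + (1-p)*24.078596] = 15.566558
  V(0,0) = exp(-r*dt) * [p*4.044996 + (1-p)*15.566558] = 8.201483

Answer: Price = V(0,0) = 8.2015


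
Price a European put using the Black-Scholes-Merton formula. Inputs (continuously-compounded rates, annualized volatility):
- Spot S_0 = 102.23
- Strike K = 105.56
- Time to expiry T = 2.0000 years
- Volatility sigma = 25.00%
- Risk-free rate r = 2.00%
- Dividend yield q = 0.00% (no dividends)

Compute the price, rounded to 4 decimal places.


d1 = (ln(S/K) + (r - q + 0.5*sigma^2) * T) / (sigma * sqrt(T)) = 0.19925043
d2 = d1 - sigma * sqrt(T) = -0.15430296
exp(-rT) = 0.96078944; exp(-qT) = 1.00000000
P = K * exp(-rT) * N(-d2) - S_0 * exp(-qT) * N(-d1)
N(-d1) = 0.42103343; N(-d2) = 0.56131457
P = 105.5600 * 0.96078944 * 0.56131457 - 102.2300 * 1.00000000 * 0.42103343 = 13.8868

Answer: Price = 13.8868


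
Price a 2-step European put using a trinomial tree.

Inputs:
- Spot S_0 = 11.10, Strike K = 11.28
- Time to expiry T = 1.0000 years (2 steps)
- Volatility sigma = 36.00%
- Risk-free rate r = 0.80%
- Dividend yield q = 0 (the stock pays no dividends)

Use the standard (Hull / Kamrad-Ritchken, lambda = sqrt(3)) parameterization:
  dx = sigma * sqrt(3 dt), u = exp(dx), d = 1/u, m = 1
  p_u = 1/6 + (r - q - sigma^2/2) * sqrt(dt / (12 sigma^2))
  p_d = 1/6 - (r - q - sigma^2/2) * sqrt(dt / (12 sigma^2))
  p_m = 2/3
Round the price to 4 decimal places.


dt = T/N = 0.500000; dx = sigma*sqrt(3*dt) = 0.440908
u = exp(dx) = 1.554118; d = 1/u = 0.643452
p_u = 0.134460, p_m = 0.666667, p_d = 0.198873
Discount per step: exp(-r*dt) = 0.996008
Stock lattice S(k, j) with j the centered position index:
  k=0: S(0,+0) = 11.1000
  k=1: S(1,-1) = 7.1423; S(1,+0) = 11.1000; S(1,+1) = 17.2507
  k=2: S(2,-2) = 4.5957; S(2,-1) = 7.1423; S(2,+0) = 11.1000; S(2,+1) = 17.2507; S(2,+2) = 26.8096
Terminal payoffs V(N, j) = max(K - S_T, 0):
  V(2,-2) = 6.684265; V(2,-1) = 4.137685; V(2,+0) = 0.180000; V(2,+1) = 0.000000; V(2,+2) = 0.000000
Backward induction: V(k, j) = exp(-r*dt) * [p_u * V(k+1, j+1) + p_m * V(k+1, j) + p_d * V(k+1, j-1)]
  V(1,-1) = exp(-r*dt) * [p_u*0.180000 + p_m*4.137685 + p_d*6.684265] = 4.095564
  V(1,+0) = exp(-r*dt) * [p_u*0.000000 + p_m*0.180000 + p_d*4.137685] = 0.939110
  V(1,+1) = exp(-r*dt) * [p_u*0.000000 + p_m*0.000000 + p_d*0.180000] = 0.035654
  V(0,+0) = exp(-r*dt) * [p_u*0.035654 + p_m*0.939110 + p_d*4.095564] = 1.439594

Answer: Price = V(0,0) = 1.4396


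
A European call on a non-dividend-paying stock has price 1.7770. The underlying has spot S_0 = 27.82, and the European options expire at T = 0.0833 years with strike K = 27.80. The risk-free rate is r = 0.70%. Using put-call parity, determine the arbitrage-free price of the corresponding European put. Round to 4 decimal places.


Put-call parity: C - P = S_0 * exp(-qT) - K * exp(-rT).
S_0 * exp(-qT) = 27.8200 * 1.00000000 = 27.82000000
K * exp(-rT) = 27.8000 * 0.99941707 = 27.78379455
P = C - S*exp(-qT) + K*exp(-rT)
P = 1.7770 - 27.82000000 + 27.78379455 = 1.7408

Answer: Put price = 1.7408


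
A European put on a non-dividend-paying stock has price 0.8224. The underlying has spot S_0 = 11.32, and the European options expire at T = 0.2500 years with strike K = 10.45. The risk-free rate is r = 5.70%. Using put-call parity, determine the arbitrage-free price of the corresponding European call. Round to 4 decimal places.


Put-call parity: C - P = S_0 * exp(-qT) - K * exp(-rT).
S_0 * exp(-qT) = 11.3200 * 1.00000000 = 11.32000000
K * exp(-rT) = 10.4500 * 0.98585105 = 10.30214348
C = P + S*exp(-qT) - K*exp(-rT)
C = 0.8224 + 11.32000000 - 10.30214348 = 1.8403

Answer: Call price = 1.8403


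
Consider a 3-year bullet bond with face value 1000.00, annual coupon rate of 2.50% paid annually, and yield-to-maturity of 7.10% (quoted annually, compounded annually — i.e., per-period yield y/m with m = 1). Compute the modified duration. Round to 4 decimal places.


Answer: Modified duration = 2.7284

Derivation:
Coupon per period c = face * coupon_rate / m = 25.000000
Periods per year m = 1; per-period yield y/m = 0.071000
Number of cashflows N = 3
Cashflows (t years, CF_t, discount factor 1/(1+y/m)^(m*t), PV):
  t = 1.0000: CF_t = 25.000000, DF = 0.933707, PV = 23.342670
  t = 2.0000: CF_t = 25.000000, DF = 0.871808, PV = 21.795210
  t = 3.0000: CF_t = 1025.000000, DF = 0.814013, PV = 834.363799
Price P = sum_t PV_t = 879.501680
First compute Macaulay numerator sum_t t * PV_t:
  t * PV_t at t = 1.0000: 23.342670
  t * PV_t at t = 2.0000: 43.590421
  t * PV_t at t = 3.0000: 2503.091397
Macaulay duration D = 2570.024489 / 879.501680 = 2.922137
Modified duration = D / (1 + y/m) = 2.922137 / (1 + 0.071000) = 2.728419


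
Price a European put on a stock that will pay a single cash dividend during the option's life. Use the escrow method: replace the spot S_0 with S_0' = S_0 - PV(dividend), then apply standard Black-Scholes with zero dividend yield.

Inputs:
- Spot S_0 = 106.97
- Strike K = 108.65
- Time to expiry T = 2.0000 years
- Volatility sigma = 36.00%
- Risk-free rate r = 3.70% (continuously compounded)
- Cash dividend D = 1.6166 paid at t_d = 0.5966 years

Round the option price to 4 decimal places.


PV(D) = D * exp(-r * t_d) = 1.6166 * 0.97816765 = 1.58130583
S_0' = S_0 - PV(D) = 106.9700 - 1.58130583 = 105.38869417
d1 = (ln(S_0'/K) + (r + sigma^2/2)*T) / (sigma*sqrt(T)) = 0.34004698
d2 = d1 - sigma*sqrt(T) = -0.16906990
exp(-rT) = 0.92867169
N(-d1) = 0.36691057; N(-d2) = 0.56712917
P = K * exp(-rT) * N(-d2) - S_0' * N(-d1) = 108.6500 * 0.92867169 * 0.56712917 - 105.38869417 * 0.36691057 = 18.5552

Answer: Price = 18.5552


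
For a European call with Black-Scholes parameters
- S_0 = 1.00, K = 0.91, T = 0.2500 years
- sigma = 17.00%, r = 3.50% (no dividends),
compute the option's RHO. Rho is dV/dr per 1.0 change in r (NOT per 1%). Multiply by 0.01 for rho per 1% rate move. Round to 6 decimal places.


d1 = 1.2549785820; d2 = 1.1699785820
phi(d1) = 0.1815136986; exp(-qT) = 1.0000000000; exp(-rT) = 0.9912881698
N(d2) = 0.8789952059
Rho = K*T*exp(-rT)*N(d2) = 0.9100 * 0.2500 * 0.9912881698 * 0.8789952059 = 0.198229

Answer: Rho = 0.198229


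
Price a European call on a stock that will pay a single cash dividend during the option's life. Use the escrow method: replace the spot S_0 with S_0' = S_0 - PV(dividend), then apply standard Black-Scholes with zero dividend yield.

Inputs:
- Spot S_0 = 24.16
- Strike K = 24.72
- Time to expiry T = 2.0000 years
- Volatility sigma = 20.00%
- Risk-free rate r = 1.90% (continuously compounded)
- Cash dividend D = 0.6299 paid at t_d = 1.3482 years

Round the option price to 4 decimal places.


Answer: Price = 2.5380

Derivation:
PV(D) = D * exp(-r * t_d) = 0.6299 * 0.97470950 = 0.61396951
S_0' = S_0 - PV(D) = 24.1600 - 0.61396951 = 23.54603049
d1 = (ln(S_0'/K) + (r + sigma^2/2)*T) / (sigma*sqrt(T)) = 0.10374889
d2 = d1 - sigma*sqrt(T) = -0.17909382
exp(-rT) = 0.96271294
N(d1) = 0.54131569; N(d2) = 0.42893202
C = S_0' * N(d1) - K * exp(-rT) * N(d2) = 23.54603049 * 0.54131569 - 24.7200 * 0.96271294 * 0.42893202 = 2.5380


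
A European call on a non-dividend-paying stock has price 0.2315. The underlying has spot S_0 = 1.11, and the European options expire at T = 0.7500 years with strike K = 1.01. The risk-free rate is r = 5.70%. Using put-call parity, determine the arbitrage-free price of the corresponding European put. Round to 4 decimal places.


Answer: Put price = 0.0892

Derivation:
Put-call parity: C - P = S_0 * exp(-qT) - K * exp(-rT).
S_0 * exp(-qT) = 1.1100 * 1.00000000 = 1.11000000
K * exp(-rT) = 1.0100 * 0.95815090 = 0.96773241
P = C - S*exp(-qT) + K*exp(-rT)
P = 0.2315 - 1.11000000 + 0.96773241 = 0.0892


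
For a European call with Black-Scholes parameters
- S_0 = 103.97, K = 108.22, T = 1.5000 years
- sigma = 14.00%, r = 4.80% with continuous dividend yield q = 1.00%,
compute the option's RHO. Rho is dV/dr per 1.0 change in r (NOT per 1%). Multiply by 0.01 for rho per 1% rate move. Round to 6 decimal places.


d1 = 0.1845060873; d2 = 0.0130418053
phi(d1) = 0.3922092497; exp(-qT) = 0.9851119396; exp(-rT) = 0.9305308958
N(d2) = 0.5052027800
Rho = K*T*exp(-rT)*N(d2) = 108.2200 * 1.5000 * 0.9305308958 * 0.5052027800 = 76.312436

Answer: Rho = 76.312436


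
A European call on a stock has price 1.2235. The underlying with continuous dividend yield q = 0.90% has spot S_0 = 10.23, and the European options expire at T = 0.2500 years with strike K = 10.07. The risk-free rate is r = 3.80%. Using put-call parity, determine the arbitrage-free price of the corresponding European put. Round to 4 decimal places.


Answer: Put price = 0.9913

Derivation:
Put-call parity: C - P = S_0 * exp(-qT) - K * exp(-rT).
S_0 * exp(-qT) = 10.2300 * 0.99775253 = 10.20700838
K * exp(-rT) = 10.0700 * 0.99054498 = 9.97478797
P = C - S*exp(-qT) + K*exp(-rT)
P = 1.2235 - 10.20700838 + 9.97478797 = 0.9913


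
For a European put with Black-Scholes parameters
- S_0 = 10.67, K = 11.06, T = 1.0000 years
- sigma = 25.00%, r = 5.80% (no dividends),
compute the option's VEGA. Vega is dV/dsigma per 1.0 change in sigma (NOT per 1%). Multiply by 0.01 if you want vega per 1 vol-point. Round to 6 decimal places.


d1 = 0.2134042769; d2 = -0.0365957231
phi(d1) = 0.3899607344; exp(-qT) = 1.0000000000; exp(-rT) = 0.9436499474
Vega = S * exp(-qT) * phi(d1) * sqrt(T) = 10.6700 * 1.0000000000 * 0.3899607344 * 1.0000000000 = 4.160881

Answer: Vega = 4.160881


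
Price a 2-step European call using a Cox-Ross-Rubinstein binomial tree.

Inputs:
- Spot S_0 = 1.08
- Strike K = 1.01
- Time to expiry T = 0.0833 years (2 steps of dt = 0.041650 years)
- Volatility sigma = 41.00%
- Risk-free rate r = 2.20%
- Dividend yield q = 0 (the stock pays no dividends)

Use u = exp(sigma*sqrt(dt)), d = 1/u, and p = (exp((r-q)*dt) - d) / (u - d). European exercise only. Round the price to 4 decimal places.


Answer: Price = V(0,0) = 0.0974

Derivation:
dt = T/N = 0.041650
u = exp(sigma*sqrt(dt)) = 1.087275; d = 1/u = 0.919731
p = (exp((r-q)*dt) - d) / (u - d) = 0.484565
Discount per step: exp(-r*dt) = 0.999084
Stock lattice S(k, i) with i counting down-moves:
  k=0: S(0,0) = 1.0800
  k=1: S(1,0) = 1.1743; S(1,1) = 0.9933
  k=2: S(2,0) = 1.2767; S(2,1) = 1.0800; S(2,2) = 0.9136
Terminal payoffs V(N, i) = max(S_T - K, 0):
  V(2,0) = 0.266739; V(2,1) = 0.070000; V(2,2) = 0.000000
Backward induction: V(k, i) = exp(-r*dt) * [p * V(k+1, i) + (1-p) * V(k+1, i+1)].
  V(1,0) = exp(-r*dt) * [p*0.266739 + (1-p)*0.070000] = 0.165182
  V(1,1) = exp(-r*dt) * [p*0.070000 + (1-p)*0.000000] = 0.033888
  V(0,0) = exp(-r*dt) * [p*0.165182 + (1-p)*0.033888] = 0.097419


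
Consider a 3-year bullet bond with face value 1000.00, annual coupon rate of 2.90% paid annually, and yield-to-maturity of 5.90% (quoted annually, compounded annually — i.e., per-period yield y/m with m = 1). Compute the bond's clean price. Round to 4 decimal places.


Coupon per period c = face * coupon_rate / m = 29.000000
Periods per year m = 1; per-period yield y/m = 0.059000
Number of cashflows N = 3
Cashflows (t years, CF_t, discount factor 1/(1+y/m)^(m*t), PV):
  t = 1.0000: CF_t = 29.000000, DF = 0.944287, PV = 27.384325
  t = 2.0000: CF_t = 29.000000, DF = 0.891678, PV = 25.858664
  t = 3.0000: CF_t = 1029.000000, DF = 0.842000, PV = 866.418056
Price P = sum_t PV_t = 919.661045

Answer: Price = 919.6610


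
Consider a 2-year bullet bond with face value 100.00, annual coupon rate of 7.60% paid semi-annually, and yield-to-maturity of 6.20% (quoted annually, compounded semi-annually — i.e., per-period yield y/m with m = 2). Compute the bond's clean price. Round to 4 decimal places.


Answer: Price = 102.5958

Derivation:
Coupon per period c = face * coupon_rate / m = 3.800000
Periods per year m = 2; per-period yield y/m = 0.031000
Number of cashflows N = 4
Cashflows (t years, CF_t, discount factor 1/(1+y/m)^(m*t), PV):
  t = 0.5000: CF_t = 3.800000, DF = 0.969932, PV = 3.685742
  t = 1.0000: CF_t = 3.800000, DF = 0.940768, PV = 3.574919
  t = 1.5000: CF_t = 3.800000, DF = 0.912481, PV = 3.467429
  t = 2.0000: CF_t = 103.800000, DF = 0.885045, PV = 91.867668
Price P = sum_t PV_t = 102.595759


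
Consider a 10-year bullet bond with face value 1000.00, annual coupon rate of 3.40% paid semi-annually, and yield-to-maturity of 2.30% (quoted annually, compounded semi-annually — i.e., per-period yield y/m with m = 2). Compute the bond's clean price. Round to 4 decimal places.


Coupon per period c = face * coupon_rate / m = 17.000000
Periods per year m = 2; per-period yield y/m = 0.011500
Number of cashflows N = 20
Cashflows (t years, CF_t, discount factor 1/(1+y/m)^(m*t), PV):
  t = 0.5000: CF_t = 17.000000, DF = 0.988631, PV = 16.806723
  t = 1.0000: CF_t = 17.000000, DF = 0.977391, PV = 16.615643
  t = 1.5000: CF_t = 17.000000, DF = 0.966279, PV = 16.426735
  t = 2.0000: CF_t = 17.000000, DF = 0.955293, PV = 16.239976
  t = 2.5000: CF_t = 17.000000, DF = 0.944432, PV = 16.055339
  t = 3.0000: CF_t = 17.000000, DF = 0.933694, PV = 15.872802
  t = 3.5000: CF_t = 17.000000, DF = 0.923079, PV = 15.692340
  t = 4.0000: CF_t = 17.000000, DF = 0.912584, PV = 15.513930
  t = 4.5000: CF_t = 17.000000, DF = 0.902209, PV = 15.337548
  t = 5.0000: CF_t = 17.000000, DF = 0.891951, PV = 15.163172
  t = 5.5000: CF_t = 17.000000, DF = 0.881810, PV = 14.990778
  t = 6.0000: CF_t = 17.000000, DF = 0.871785, PV = 14.820344
  t = 6.5000: CF_t = 17.000000, DF = 0.861873, PV = 14.651847
  t = 7.0000: CF_t = 17.000000, DF = 0.852075, PV = 14.485267
  t = 7.5000: CF_t = 17.000000, DF = 0.842387, PV = 14.320580
  t = 8.0000: CF_t = 17.000000, DF = 0.832810, PV = 14.157766
  t = 8.5000: CF_t = 17.000000, DF = 0.823341, PV = 13.996803
  t = 9.0000: CF_t = 17.000000, DF = 0.813981, PV = 13.837669
  t = 9.5000: CF_t = 17.000000, DF = 0.804726, PV = 13.680346
  t = 10.0000: CF_t = 1017.000000, DF = 0.795577, PV = 809.101881
Price P = sum_t PV_t = 1097.767488

Answer: Price = 1097.7675


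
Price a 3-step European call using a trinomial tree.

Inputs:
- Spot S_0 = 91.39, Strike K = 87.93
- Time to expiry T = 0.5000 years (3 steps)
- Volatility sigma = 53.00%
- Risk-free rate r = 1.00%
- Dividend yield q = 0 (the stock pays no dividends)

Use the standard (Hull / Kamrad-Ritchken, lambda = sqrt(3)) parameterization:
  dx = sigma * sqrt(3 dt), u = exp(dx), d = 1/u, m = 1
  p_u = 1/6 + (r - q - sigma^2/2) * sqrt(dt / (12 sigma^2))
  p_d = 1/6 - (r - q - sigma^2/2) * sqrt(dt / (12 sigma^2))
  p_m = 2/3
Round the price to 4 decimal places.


dt = T/N = 0.166667; dx = sigma*sqrt(3*dt) = 0.374767
u = exp(dx) = 1.454652; d = 1/u = 0.687450
p_u = 0.137660, p_m = 0.666667, p_d = 0.195674
Discount per step: exp(-r*dt) = 0.998335
Stock lattice S(k, j) with j the centered position index:
  k=0: S(0,+0) = 91.3900
  k=1: S(1,-1) = 62.8260; S(1,+0) = 91.3900; S(1,+1) = 132.9406
  k=2: S(2,-2) = 43.1897; S(2,-1) = 62.8260; S(2,+0) = 91.3900; S(2,+1) = 132.9406; S(2,+2) = 193.3823
  k=3: S(3,-3) = 29.6908; S(3,-2) = 43.1897; S(3,-1) = 62.8260; S(3,+0) = 91.3900; S(3,+1) = 132.9406; S(3,+2) = 193.3823; S(3,+3) = 281.3040
Terminal payoffs V(N, j) = max(S_T - K, 0):
  V(3,-3) = 0.000000; V(3,-2) = 0.000000; V(3,-1) = 0.000000; V(3,+0) = 3.460000; V(3,+1) = 45.010633; V(3,+2) = 105.452337; V(3,+3) = 193.373975
Backward induction: V(k, j) = exp(-r*dt) * [p_u * V(k+1, j+1) + p_m * V(k+1, j) + p_d * V(k+1, j-1)]
  V(2,-2) = exp(-r*dt) * [p_u*0.000000 + p_m*0.000000 + p_d*0.000000] = 0.000000
  V(2,-1) = exp(-r*dt) * [p_u*3.460000 + p_m*0.000000 + p_d*0.000000] = 0.475509
  V(2,+0) = exp(-r*dt) * [p_u*45.010633 + p_m*3.460000 + p_d*0.000000] = 8.488658
  V(2,+1) = exp(-r*dt) * [p_u*105.452337 + p_m*45.010633 + p_d*3.460000] = 45.125387
  V(2,+2) = exp(-r*dt) * [p_u*193.373975 + p_m*105.452337 + p_d*45.010633] = 105.552691
  V(1,-1) = exp(-r*dt) * [p_u*8.488658 + p_m*0.475509 + p_d*0.000000] = 1.483079
  V(1,+0) = exp(-r*dt) * [p_u*45.125387 + p_m*8.488658 + p_d*0.475509] = 11.944175
  V(1,+1) = exp(-r*dt) * [p_u*105.552691 + p_m*45.125387 + p_d*8.488658] = 46.197891
  V(0,+0) = exp(-r*dt) * [p_u*46.197891 + p_m*11.944175 + p_d*1.483079] = 14.588238

Answer: Price = V(0,0) = 14.5882


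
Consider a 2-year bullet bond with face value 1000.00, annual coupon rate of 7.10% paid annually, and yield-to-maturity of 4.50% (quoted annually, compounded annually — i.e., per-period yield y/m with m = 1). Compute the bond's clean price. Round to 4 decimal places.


Coupon per period c = face * coupon_rate / m = 71.000000
Periods per year m = 1; per-period yield y/m = 0.045000
Number of cashflows N = 2
Cashflows (t years, CF_t, discount factor 1/(1+y/m)^(m*t), PV):
  t = 1.0000: CF_t = 71.000000, DF = 0.956938, PV = 67.942584
  t = 2.0000: CF_t = 1071.000000, DF = 0.915730, PV = 980.746778
Price P = sum_t PV_t = 1048.689362

Answer: Price = 1048.6894


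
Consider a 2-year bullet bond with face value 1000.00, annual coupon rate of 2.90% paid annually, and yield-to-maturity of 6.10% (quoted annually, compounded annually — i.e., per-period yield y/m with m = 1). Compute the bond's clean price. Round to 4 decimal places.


Coupon per period c = face * coupon_rate / m = 29.000000
Periods per year m = 1; per-period yield y/m = 0.061000
Number of cashflows N = 2
Cashflows (t years, CF_t, discount factor 1/(1+y/m)^(m*t), PV):
  t = 1.0000: CF_t = 29.000000, DF = 0.942507, PV = 27.332705
  t = 2.0000: CF_t = 1029.000000, DF = 0.888320, PV = 914.080842
Price P = sum_t PV_t = 941.413547

Answer: Price = 941.4135


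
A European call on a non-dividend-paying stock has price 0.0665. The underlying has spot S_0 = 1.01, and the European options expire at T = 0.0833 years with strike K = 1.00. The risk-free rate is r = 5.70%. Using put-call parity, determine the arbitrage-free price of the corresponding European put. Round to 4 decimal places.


Put-call parity: C - P = S_0 * exp(-qT) - K * exp(-rT).
S_0 * exp(-qT) = 1.0100 * 1.00000000 = 1.01000000
K * exp(-rT) = 1.0000 * 0.99526315 = 0.99526315
P = C - S*exp(-qT) + K*exp(-rT)
P = 0.0665 - 1.01000000 + 0.99526315 = 0.0518

Answer: Put price = 0.0518


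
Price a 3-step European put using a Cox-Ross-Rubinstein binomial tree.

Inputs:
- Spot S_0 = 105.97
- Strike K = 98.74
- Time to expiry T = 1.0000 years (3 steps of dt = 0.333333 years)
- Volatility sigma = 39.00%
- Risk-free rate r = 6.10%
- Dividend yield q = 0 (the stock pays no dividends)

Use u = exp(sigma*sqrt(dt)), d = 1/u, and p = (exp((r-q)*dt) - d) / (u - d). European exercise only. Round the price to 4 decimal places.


Answer: Price = V(0,0) = 10.7123

Derivation:
dt = T/N = 0.333333
u = exp(sigma*sqrt(dt)) = 1.252531; d = 1/u = 0.798383
p = (exp((r-q)*dt) - d) / (u - d) = 0.489176
Discount per step: exp(-r*dt) = 0.979872
Stock lattice S(k, i) with i counting down-moves:
  k=0: S(0,0) = 105.9700
  k=1: S(1,0) = 132.7307; S(1,1) = 84.6047
  k=2: S(2,0) = 166.2494; S(2,1) = 105.9700; S(2,2) = 67.5469
  k=3: S(3,0) = 208.2326; S(3,1) = 132.7307; S(3,2) = 84.6047; S(3,3) = 53.9283
Terminal payoffs V(N, i) = max(K - S_T, 0):
  V(3,0) = 0.000000; V(3,1) = 0.000000; V(3,2) = 14.135333; V(3,3) = 44.811655
Backward induction: V(k, i) = exp(-r*dt) * [p * V(k+1, i) + (1-p) * V(k+1, i+1)].
  V(2,0) = exp(-r*dt) * [p*0.000000 + (1-p)*0.000000] = 0.000000
  V(2,1) = exp(-r*dt) * [p*0.000000 + (1-p)*14.135333] = 7.075333
  V(2,2) = exp(-r*dt) * [p*14.135333 + (1-p)*44.811655] = 29.205617
  V(1,0) = exp(-r*dt) * [p*0.000000 + (1-p)*7.075333] = 3.541504
  V(1,1) = exp(-r*dt) * [p*7.075333 + (1-p)*29.205617] = 18.010066
  V(0,0) = exp(-r*dt) * [p*3.541504 + (1-p)*18.010066] = 10.712349


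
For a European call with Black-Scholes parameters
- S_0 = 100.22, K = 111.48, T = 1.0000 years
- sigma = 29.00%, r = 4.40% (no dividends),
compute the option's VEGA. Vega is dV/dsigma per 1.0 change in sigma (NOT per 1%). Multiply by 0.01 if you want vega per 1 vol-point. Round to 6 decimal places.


d1 = -0.0704394244; d2 = -0.3604394244
phi(d1) = 0.3979537886; exp(-qT) = 1.0000000000; exp(-rT) = 0.9569539575
Vega = S * exp(-qT) * phi(d1) * sqrt(T) = 100.2200 * 1.0000000000 * 0.3979537886 * 1.0000000000 = 39.882929

Answer: Vega = 39.882929


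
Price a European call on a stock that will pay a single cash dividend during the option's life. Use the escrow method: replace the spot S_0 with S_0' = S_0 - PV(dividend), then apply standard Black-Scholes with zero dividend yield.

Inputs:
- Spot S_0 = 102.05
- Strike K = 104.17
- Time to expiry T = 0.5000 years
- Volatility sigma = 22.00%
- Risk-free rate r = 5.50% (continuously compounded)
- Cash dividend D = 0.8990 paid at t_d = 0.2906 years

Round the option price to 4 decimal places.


Answer: Price = 6.1885

Derivation:
PV(D) = D * exp(-r * t_d) = 0.8990 * 0.98414405 = 0.88474550
S_0' = S_0 - PV(D) = 102.0500 - 0.88474550 = 101.16525450
d1 = (ln(S_0'/K) + (r + sigma^2/2)*T) / (sigma*sqrt(T)) = 0.06641136
d2 = d1 - sigma*sqrt(T) = -0.08915213
exp(-rT) = 0.97287468
N(d1) = 0.52647484; N(d2) = 0.46448050
C = S_0' * N(d1) - K * exp(-rT) * N(d2) = 101.16525450 * 0.52647484 - 104.1700 * 0.97287468 * 0.46448050 = 6.1885


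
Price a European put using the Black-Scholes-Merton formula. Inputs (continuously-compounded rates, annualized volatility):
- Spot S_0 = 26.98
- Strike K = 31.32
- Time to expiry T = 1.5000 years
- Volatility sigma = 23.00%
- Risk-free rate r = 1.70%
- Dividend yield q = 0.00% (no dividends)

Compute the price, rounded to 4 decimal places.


d1 = (ln(S/K) + (r - q + 0.5*sigma^2) * T) / (sigma * sqrt(T)) = -0.29814912
d2 = d1 - sigma * sqrt(T) = -0.57984044
exp(-rT) = 0.97482238; exp(-qT) = 1.00000000
P = K * exp(-rT) * N(-d2) - S_0 * exp(-qT) * N(-d1)
N(-d1) = 0.61720532; N(-d2) = 0.71898889
P = 31.3200 * 0.97482238 * 0.71898889 - 26.9800 * 1.00000000 * 0.61720532 = 5.2996

Answer: Price = 5.2996


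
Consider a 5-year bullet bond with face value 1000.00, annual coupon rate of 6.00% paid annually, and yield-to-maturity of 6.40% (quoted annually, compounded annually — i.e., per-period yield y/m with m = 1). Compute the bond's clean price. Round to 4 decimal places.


Answer: Price = 983.3323

Derivation:
Coupon per period c = face * coupon_rate / m = 60.000000
Periods per year m = 1; per-period yield y/m = 0.064000
Number of cashflows N = 5
Cashflows (t years, CF_t, discount factor 1/(1+y/m)^(m*t), PV):
  t = 1.0000: CF_t = 60.000000, DF = 0.939850, PV = 56.390977
  t = 2.0000: CF_t = 60.000000, DF = 0.883317, PV = 52.999039
  t = 3.0000: CF_t = 60.000000, DF = 0.830185, PV = 49.811127
  t = 4.0000: CF_t = 60.000000, DF = 0.780249, PV = 46.814969
  t = 5.0000: CF_t = 1060.000000, DF = 0.733317, PV = 777.316212
Price P = sum_t PV_t = 983.332324
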